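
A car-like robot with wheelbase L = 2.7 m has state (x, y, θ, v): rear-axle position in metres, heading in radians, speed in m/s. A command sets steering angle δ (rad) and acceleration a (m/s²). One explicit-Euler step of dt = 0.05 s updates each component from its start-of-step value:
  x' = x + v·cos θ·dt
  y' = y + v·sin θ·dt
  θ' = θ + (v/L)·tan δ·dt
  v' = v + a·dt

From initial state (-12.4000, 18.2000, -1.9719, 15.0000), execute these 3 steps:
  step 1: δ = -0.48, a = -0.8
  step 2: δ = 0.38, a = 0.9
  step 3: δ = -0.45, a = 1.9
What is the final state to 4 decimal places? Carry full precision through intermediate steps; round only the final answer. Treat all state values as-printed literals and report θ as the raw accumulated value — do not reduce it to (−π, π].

after step 1 (δ=-0.48, a=-0.8): (-12.692826, 17.509527, -2.116514, 14.960000)
after step 2 (δ=0.38, a=0.9): (-13.081062, 16.870170, -2.005862, 15.005000)
after step 3 (δ=-0.45, a=1.9): (-13.397270, 16.189812, -2.140089, 15.100000)

(-13.3973, 16.1898, -2.1401, 15.1000)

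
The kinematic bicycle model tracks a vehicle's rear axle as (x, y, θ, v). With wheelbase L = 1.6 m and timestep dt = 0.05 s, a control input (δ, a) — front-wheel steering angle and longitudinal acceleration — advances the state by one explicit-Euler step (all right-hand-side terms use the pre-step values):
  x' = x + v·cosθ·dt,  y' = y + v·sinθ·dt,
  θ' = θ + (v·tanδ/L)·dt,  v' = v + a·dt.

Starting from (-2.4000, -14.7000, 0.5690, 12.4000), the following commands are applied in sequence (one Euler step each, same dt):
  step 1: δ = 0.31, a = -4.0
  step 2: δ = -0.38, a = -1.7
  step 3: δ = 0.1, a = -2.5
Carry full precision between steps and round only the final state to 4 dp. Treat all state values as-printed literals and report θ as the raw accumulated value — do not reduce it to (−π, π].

after step 1 (δ=0.31, a=-4.0): (-1.877687, -14.365950, 0.693127, 12.200000)
after step 2 (δ=-0.38, a=-1.7): (-1.408443, -13.976193, 0.540851, 12.115000)
after step 3 (δ=0.1, a=-2.5): (-0.889152, -13.664314, 0.578837, 11.990000)

(-0.8892, -13.6643, 0.5788, 11.9900)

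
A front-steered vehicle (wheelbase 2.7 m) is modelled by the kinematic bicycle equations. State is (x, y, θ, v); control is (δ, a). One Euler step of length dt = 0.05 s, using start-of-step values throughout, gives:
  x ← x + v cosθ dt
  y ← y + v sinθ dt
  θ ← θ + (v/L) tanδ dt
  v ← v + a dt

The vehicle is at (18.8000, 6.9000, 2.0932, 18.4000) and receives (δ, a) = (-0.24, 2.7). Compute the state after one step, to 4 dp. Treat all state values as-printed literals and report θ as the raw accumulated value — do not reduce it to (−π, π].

x' = 18.8000 + 18.4000·cos(2.0932)·0.05 = 18.3410
y' = 6.9000 + 18.4000·sin(2.0932)·0.05 = 7.6973
θ' = 2.0932 + (18.4000/2.7)·tan(-0.24)·0.05 = 2.0098
v' = 18.4000 + 2.7000·0.05 = 18.5350

(18.3410, 7.6973, 2.0098, 18.5350)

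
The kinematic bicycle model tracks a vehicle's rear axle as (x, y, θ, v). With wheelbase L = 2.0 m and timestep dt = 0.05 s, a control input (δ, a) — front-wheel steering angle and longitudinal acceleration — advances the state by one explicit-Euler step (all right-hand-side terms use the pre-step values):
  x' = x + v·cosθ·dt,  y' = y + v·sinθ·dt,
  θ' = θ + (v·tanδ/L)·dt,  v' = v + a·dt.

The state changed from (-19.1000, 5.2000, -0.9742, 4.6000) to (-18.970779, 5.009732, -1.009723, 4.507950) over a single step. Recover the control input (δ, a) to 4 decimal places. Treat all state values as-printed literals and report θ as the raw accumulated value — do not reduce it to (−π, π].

δ = -0.2996, a = -1.8410

a = (v'−v)/dt = (-0.092050)/0.05 = -1.8410
Δθ = θ'−θ = -0.035523;  (v·dt/L) = 4.6000·0.05/2.0 = 0.115000
tan δ = Δθ·L/(v·dt) = -0.308896  →  δ = -0.2996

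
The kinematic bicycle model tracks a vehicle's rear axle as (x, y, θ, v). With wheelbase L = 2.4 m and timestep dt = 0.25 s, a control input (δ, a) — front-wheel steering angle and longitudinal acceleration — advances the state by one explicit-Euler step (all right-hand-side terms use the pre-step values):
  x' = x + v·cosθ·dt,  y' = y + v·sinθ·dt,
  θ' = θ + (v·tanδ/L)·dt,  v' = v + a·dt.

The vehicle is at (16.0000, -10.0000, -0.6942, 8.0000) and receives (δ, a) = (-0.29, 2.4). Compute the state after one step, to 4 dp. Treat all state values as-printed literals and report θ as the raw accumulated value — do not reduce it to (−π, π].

x' = 16.0000 + 8.0000·cos(-0.6942)·0.25 = 17.5371
y' = -10.0000 + 8.0000·sin(-0.6942)·0.25 = -11.2795
θ' = -0.6942 + (8.0000/2.4)·tan(-0.29)·0.25 = -0.9429
v' = 8.0000 + 2.4000·0.25 = 8.6000

(17.5371, -11.2795, -0.9429, 8.6000)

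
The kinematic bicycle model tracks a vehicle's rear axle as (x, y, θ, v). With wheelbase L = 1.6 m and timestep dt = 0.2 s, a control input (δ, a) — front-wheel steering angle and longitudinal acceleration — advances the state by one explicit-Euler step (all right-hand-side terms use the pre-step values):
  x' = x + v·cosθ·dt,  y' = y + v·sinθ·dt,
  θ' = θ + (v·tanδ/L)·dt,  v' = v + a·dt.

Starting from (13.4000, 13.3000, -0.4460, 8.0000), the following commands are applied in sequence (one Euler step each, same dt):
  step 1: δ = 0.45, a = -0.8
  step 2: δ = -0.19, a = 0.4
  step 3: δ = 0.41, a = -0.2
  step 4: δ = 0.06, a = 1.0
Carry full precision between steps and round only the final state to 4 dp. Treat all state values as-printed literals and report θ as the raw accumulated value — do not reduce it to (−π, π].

(19.4914, 12.8628, 0.3380, 8.0800)

after step 1 (δ=0.45, a=-0.8): (14.843488, 12.609824, 0.037055, 7.840000)
after step 2 (δ=-0.19, a=0.4): (16.410411, 12.667913, -0.151418, 7.920000)
after step 3 (δ=0.41, a=-0.2): (17.976287, 12.428981, 0.278867, 7.880000)
after step 4 (δ=0.06, a=1.0): (19.491403, 12.862801, 0.338038, 8.080000)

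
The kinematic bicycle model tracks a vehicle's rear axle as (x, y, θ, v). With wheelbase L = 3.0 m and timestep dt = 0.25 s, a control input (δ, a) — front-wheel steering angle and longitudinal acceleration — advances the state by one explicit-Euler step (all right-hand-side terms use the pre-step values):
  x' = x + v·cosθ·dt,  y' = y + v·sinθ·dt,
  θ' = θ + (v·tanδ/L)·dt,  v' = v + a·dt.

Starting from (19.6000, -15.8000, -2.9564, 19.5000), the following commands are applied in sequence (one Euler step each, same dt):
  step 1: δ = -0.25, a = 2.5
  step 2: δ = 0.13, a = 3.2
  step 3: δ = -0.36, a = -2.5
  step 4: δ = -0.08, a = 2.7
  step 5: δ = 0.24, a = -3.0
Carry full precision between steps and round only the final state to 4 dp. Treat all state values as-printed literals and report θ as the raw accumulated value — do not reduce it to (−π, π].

(-2.9536, -8.5876, -3.5163, 20.2250)

after step 1 (δ=-0.25, a=2.5): (14.808359, -16.697662, -3.371331, 20.125000)
after step 2 (δ=0.13, a=3.2): (9.909299, -15.551934, -3.152073, 20.925000)
after step 3 (δ=-0.36, a=-2.5): (4.678336, -15.497109, -3.808426, 20.300000)
after step 4 (δ=-0.08, a=2.7): (0.690481, -12.358218, -3.944049, 20.975000)
after step 5 (δ=0.24, a=-3.0): (-2.953626, -8.587622, -3.516304, 20.225000)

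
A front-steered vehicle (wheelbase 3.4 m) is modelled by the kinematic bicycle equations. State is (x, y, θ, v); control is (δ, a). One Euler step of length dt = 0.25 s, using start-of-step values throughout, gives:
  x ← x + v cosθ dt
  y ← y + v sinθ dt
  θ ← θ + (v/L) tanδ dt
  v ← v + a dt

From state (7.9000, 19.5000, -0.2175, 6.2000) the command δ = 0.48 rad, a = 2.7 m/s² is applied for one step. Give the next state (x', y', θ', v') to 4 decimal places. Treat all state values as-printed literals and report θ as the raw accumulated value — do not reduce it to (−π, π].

(9.4135, 19.1655, 0.0198, 6.8750)

x' = 7.9000 + 6.2000·cos(-0.2175)·0.25 = 9.4135
y' = 19.5000 + 6.2000·sin(-0.2175)·0.25 = 19.1655
θ' = -0.2175 + (6.2000/3.4)·tan(0.48)·0.25 = 0.0198
v' = 6.2000 + 2.7000·0.25 = 6.8750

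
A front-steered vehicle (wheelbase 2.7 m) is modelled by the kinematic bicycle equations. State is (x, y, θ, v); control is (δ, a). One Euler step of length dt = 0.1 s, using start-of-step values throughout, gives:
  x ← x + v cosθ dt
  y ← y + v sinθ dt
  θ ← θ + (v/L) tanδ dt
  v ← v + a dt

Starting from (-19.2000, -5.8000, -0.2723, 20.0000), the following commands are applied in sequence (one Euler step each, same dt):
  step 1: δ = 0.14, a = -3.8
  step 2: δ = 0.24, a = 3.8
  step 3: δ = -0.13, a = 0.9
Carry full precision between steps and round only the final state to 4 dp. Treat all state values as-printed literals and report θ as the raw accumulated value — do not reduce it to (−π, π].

(-13.3394, -6.6460, -0.0869, 20.0900)

after step 1 (δ=0.14, a=-3.8): (-17.273690, -6.337895, -0.167913, 19.620000)
after step 2 (δ=0.24, a=3.8): (-15.339285, -6.665795, 0.009914, 20.000000)
after step 3 (δ=-0.13, a=0.9): (-13.339383, -6.645967, -0.086928, 20.090000)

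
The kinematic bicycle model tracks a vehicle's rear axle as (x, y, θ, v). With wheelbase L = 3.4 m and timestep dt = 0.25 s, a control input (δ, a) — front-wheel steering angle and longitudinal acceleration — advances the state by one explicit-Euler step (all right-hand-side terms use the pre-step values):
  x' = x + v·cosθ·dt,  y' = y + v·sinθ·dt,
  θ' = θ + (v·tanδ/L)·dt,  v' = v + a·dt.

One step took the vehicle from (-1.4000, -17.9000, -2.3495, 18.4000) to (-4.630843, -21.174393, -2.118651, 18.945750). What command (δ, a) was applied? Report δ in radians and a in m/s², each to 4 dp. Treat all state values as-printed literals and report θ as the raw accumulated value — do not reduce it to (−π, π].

δ = 0.1690, a = 2.1830

a = (v'−v)/dt = (0.545750)/0.25 = 2.1830
Δθ = θ'−θ = 0.230849;  (v·dt/L) = 18.4000·0.25/3.4 = 1.352941
tan δ = Δθ·L/(v·dt) = 0.170628  →  δ = 0.1690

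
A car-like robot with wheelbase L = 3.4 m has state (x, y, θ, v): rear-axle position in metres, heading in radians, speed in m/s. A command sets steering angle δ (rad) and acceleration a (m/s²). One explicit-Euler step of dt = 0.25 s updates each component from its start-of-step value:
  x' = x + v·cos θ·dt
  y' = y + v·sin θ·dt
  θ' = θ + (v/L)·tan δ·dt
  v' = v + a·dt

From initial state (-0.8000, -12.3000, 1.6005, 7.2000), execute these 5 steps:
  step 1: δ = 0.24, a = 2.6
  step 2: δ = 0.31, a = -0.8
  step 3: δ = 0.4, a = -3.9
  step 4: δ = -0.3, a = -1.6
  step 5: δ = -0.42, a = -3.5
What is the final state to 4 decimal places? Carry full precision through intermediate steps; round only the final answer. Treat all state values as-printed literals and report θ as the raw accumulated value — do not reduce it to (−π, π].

(-3.3814, -3.9429, 1.7949, 5.4000)

after step 1 (δ=0.24, a=2.6): (-0.853459, -10.500794, 1.730056, 7.850000)
after step 2 (δ=0.31, a=-0.8): (-1.164686, -8.563130, 1.914951, 7.650000)
after step 3 (δ=0.4, a=-3.9): (-1.809965, -6.762776, 2.152772, 6.675000)
after step 4 (δ=-0.3, a=-1.6): (-2.727236, -5.368739, 2.000947, 6.275000)
after step 5 (δ=-0.42, a=-3.5): (-3.381417, -3.942897, 1.794900, 5.400000)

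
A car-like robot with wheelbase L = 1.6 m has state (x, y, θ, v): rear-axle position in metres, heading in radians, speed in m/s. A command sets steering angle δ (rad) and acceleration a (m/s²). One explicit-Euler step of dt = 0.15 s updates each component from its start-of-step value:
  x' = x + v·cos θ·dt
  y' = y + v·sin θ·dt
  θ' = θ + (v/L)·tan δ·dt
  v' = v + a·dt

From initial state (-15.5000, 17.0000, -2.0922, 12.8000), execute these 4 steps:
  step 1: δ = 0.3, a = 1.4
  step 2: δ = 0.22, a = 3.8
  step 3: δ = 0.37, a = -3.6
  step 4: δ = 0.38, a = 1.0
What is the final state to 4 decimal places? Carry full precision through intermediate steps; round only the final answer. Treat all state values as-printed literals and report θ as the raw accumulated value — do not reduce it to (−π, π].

after step 1 (δ=0.3, a=1.4): (-16.456348, 15.335128, -1.720997, 13.010000)
after step 2 (δ=0.22, a=3.8): (-16.748363, 13.405600, -1.448251, 13.580000)
after step 3 (δ=0.37, a=-3.6): (-16.499361, 11.383876, -0.954452, 13.040000)
after step 4 (δ=0.38, a=1.0): (-15.368684, 9.787785, -0.466170, 13.190000)

(-15.3687, 9.7878, -0.4662, 13.1900)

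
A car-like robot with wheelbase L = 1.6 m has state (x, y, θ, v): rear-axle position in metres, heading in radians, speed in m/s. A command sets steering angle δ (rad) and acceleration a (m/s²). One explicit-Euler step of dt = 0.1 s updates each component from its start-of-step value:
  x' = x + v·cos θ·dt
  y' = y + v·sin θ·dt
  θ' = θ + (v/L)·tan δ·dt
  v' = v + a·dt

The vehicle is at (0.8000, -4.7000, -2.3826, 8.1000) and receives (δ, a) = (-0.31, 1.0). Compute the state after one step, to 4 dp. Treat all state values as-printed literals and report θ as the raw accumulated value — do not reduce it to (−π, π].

x' = 0.8000 + 8.1000·cos(-2.3826)·0.1 = 0.2123
y' = -4.7000 + 8.1000·sin(-2.3826)·0.1 = -5.2574
θ' = -2.3826 + (8.1000/1.6)·tan(-0.31)·0.1 = -2.5448
v' = 8.1000 + 1.0000·0.1 = 8.2000

(0.2123, -5.2574, -2.5448, 8.2000)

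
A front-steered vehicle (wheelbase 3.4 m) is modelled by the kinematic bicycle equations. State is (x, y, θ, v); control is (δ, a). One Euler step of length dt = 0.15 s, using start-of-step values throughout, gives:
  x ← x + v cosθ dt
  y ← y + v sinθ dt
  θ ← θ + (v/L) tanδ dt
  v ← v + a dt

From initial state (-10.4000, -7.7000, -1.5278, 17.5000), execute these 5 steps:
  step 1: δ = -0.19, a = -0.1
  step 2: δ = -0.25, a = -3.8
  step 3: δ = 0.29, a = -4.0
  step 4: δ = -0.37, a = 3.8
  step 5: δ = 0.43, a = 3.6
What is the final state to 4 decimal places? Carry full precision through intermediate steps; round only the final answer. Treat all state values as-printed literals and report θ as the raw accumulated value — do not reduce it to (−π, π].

after step 1 (δ=-0.19, a=-0.1): (-10.287169, -10.322574, -1.676282, 17.485000)
after step 2 (δ=-0.25, a=-3.8): (-10.563320, -12.930745, -1.873252, 16.915000)
after step 3 (δ=0.29, a=-4.0): (-11.319079, -15.352824, -1.650562, 16.315000)
after step 4 (δ=-0.37, a=3.8): (-11.514078, -17.792293, -1.929738, 16.885000)
after step 5 (δ=0.43, a=3.6): (-12.403790, -20.163629, -1.588099, 17.425000)

(-12.4038, -20.1636, -1.5881, 17.4250)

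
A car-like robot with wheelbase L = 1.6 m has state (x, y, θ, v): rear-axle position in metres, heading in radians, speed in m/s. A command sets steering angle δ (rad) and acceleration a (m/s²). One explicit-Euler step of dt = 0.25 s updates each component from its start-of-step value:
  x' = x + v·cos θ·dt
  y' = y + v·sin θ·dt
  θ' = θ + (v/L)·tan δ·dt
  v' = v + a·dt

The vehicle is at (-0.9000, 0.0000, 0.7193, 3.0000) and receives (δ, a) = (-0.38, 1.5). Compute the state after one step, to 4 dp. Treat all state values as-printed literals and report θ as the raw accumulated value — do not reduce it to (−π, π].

(-0.3358, 0.4941, 0.5321, 3.3750)

x' = -0.9000 + 3.0000·cos(0.7193)·0.25 = -0.3358
y' = 0.0000 + 3.0000·sin(0.7193)·0.25 = 0.4941
θ' = 0.7193 + (3.0000/1.6)·tan(-0.38)·0.25 = 0.5321
v' = 3.0000 + 1.5000·0.25 = 3.3750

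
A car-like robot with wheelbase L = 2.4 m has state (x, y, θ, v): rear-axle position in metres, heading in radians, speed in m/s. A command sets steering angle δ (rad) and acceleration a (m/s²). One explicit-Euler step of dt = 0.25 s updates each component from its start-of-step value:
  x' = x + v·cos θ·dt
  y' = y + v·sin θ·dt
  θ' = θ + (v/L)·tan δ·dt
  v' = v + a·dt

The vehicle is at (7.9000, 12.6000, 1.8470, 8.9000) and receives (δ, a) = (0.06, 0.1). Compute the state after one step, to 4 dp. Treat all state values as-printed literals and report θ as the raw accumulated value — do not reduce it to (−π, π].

(7.2932, 14.7407, 1.9027, 8.9250)

x' = 7.9000 + 8.9000·cos(1.8470)·0.25 = 7.2932
y' = 12.6000 + 8.9000·sin(1.8470)·0.25 = 14.7407
θ' = 1.8470 + (8.9000/2.4)·tan(0.06)·0.25 = 1.9027
v' = 8.9000 + 0.1000·0.25 = 8.9250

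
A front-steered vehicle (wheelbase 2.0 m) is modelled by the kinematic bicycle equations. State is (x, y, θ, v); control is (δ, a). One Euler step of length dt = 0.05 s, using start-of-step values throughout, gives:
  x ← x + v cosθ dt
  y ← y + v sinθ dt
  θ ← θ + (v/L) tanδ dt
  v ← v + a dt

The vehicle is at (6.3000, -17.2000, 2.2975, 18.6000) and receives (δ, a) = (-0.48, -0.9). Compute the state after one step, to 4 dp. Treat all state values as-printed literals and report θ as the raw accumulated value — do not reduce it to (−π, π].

(5.6821, -16.5049, 2.0554, 18.5550)

x' = 6.3000 + 18.6000·cos(2.2975)·0.05 = 5.6821
y' = -17.2000 + 18.6000·sin(2.2975)·0.05 = -16.5049
θ' = 2.2975 + (18.6000/2.0)·tan(-0.48)·0.05 = 2.0554
v' = 18.6000 − 0.9000·0.05 = 18.5550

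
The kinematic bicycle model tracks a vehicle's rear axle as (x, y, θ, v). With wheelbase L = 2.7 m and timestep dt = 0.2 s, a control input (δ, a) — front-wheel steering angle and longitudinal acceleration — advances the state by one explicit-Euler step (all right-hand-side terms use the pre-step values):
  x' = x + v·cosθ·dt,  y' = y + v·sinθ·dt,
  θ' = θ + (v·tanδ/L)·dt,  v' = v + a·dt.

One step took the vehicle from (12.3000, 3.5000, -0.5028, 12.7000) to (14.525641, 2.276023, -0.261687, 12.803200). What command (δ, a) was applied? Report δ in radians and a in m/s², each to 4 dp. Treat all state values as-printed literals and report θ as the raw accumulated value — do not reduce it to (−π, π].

δ = 0.2509, a = 0.5160

a = (v'−v)/dt = (0.103200)/0.2 = 0.5160
Δθ = θ'−θ = 0.241113;  (v·dt/L) = 12.7000·0.2/2.7 = 0.940741
tan δ = Δθ·L/(v·dt) = 0.256301  →  δ = 0.2509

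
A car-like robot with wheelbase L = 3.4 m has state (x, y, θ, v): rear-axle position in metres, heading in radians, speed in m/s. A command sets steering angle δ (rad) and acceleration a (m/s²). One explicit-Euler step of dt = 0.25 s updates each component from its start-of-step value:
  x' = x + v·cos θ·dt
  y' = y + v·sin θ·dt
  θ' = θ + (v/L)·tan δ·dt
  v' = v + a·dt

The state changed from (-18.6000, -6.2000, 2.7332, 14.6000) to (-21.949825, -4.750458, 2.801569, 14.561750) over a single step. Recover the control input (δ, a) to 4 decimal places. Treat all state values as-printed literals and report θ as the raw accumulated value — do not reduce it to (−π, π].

a = (v'−v)/dt = (-0.038250)/0.25 = -0.1530
Δθ = θ'−θ = 0.068369;  (v·dt/L) = 14.6000·0.25/3.4 = 1.073529
tan δ = Δθ·L/(v·dt) = 0.063686  →  δ = 0.0636

δ = 0.0636, a = -0.1530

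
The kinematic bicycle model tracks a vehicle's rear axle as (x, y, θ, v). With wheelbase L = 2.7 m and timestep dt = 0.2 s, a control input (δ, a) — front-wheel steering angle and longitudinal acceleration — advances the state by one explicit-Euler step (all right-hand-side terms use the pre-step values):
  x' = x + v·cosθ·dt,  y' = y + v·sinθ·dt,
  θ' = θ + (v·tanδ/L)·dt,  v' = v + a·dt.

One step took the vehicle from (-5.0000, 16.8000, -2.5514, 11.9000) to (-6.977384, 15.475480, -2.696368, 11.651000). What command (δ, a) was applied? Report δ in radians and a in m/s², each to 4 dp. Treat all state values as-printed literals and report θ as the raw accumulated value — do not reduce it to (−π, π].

δ = -0.1630, a = -1.2450

a = (v'−v)/dt = (-0.249000)/0.2 = -1.2450
Δθ = θ'−θ = -0.144968;  (v·dt/L) = 11.9000·0.2/2.7 = 0.881481
tan δ = Δθ·L/(v·dt) = -0.164459  →  δ = -0.1630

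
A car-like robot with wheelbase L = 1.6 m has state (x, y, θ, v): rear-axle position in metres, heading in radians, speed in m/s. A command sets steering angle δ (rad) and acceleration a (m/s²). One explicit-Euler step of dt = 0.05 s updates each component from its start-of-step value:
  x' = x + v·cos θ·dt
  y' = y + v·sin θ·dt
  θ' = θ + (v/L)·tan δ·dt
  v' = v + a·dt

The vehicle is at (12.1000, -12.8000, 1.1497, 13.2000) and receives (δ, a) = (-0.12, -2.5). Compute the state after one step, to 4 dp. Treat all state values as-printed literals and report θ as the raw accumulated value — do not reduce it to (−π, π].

x' = 12.1000 + 13.2000·cos(1.1497)·0.05 = 12.3698
y' = -12.8000 + 13.2000·sin(1.1497)·0.05 = -12.1977
θ' = 1.1497 + (13.2000/1.6)·tan(-0.12)·0.05 = 1.1000
v' = 13.2000 − 2.5000·0.05 = 13.0750

(12.3698, -12.1977, 1.1000, 13.0750)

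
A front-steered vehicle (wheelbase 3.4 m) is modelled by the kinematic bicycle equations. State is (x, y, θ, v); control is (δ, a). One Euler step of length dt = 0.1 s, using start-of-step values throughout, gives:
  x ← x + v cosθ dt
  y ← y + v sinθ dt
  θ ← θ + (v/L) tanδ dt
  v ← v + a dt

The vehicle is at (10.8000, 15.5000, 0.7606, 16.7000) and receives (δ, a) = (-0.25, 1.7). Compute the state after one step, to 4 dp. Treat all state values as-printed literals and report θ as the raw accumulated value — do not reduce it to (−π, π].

(12.0098, 16.6512, 0.6352, 16.8700)

x' = 10.8000 + 16.7000·cos(0.7606)·0.1 = 12.0098
y' = 15.5000 + 16.7000·sin(0.7606)·0.1 = 16.6512
θ' = 0.7606 + (16.7000/3.4)·tan(-0.25)·0.1 = 0.6352
v' = 16.7000 + 1.7000·0.1 = 16.8700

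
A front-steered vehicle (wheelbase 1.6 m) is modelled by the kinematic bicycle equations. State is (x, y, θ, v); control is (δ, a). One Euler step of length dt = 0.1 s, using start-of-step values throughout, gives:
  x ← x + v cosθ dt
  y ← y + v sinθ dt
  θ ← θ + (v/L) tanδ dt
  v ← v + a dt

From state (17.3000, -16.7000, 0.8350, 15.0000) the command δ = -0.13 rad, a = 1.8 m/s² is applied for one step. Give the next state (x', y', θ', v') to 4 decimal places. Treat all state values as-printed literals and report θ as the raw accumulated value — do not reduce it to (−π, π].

x' = 17.3000 + 15.0000·cos(0.8350)·0.1 = 18.3068
y' = -16.7000 + 15.0000·sin(0.8350)·0.1 = -15.5881
θ' = 0.8350 + (15.0000/1.6)·tan(-0.13)·0.1 = 0.7124
v' = 15.0000 + 1.8000·0.1 = 15.1800

(18.3068, -15.5881, 0.7124, 15.1800)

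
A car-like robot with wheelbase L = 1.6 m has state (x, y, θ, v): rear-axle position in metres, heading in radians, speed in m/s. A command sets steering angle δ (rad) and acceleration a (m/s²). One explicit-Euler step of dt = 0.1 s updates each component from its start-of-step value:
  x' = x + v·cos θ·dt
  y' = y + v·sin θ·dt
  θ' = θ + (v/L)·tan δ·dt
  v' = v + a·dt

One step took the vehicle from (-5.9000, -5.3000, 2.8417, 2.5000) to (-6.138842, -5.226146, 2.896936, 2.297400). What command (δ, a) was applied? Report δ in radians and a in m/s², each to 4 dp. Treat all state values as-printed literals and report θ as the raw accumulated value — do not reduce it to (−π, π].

δ = 0.3398, a = -2.0260

a = (v'−v)/dt = (-0.202600)/0.1 = -2.0260
Δθ = θ'−θ = 0.055236;  (v·dt/L) = 2.5000·0.1/1.6 = 0.156250
tan δ = Δθ·L/(v·dt) = 0.353510  →  δ = 0.3398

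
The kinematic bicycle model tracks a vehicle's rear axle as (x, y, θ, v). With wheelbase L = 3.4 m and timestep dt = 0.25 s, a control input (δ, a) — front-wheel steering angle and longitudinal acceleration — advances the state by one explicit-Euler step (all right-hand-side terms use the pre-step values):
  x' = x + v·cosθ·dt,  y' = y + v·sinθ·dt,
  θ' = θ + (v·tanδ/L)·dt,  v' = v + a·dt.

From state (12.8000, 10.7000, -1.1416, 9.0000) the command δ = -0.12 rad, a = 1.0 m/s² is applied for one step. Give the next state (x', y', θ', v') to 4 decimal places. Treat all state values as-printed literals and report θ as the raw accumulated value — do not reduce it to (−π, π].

(13.7363, 8.6541, -1.2214, 9.2500)

x' = 12.8000 + 9.0000·cos(-1.1416)·0.25 = 13.7363
y' = 10.7000 + 9.0000·sin(-1.1416)·0.25 = 8.6541
θ' = -1.1416 + (9.0000/3.4)·tan(-0.12)·0.25 = -1.2214
v' = 9.0000 + 1.0000·0.25 = 9.2500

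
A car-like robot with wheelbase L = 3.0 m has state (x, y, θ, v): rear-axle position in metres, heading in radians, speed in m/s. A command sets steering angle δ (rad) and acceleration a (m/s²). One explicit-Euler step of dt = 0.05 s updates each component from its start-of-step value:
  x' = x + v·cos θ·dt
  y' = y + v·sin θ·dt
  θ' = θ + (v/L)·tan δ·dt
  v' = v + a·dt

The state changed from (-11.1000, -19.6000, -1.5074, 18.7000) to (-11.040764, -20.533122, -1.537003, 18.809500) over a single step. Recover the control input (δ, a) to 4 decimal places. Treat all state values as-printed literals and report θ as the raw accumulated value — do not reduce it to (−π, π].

δ = -0.0947, a = 2.1900

a = (v'−v)/dt = (0.109500)/0.05 = 2.1900
Δθ = θ'−θ = -0.029603;  (v·dt/L) = 18.7000·0.05/3.0 = 0.311667
tan δ = Δθ·L/(v·dt) = -0.094983  →  δ = -0.0947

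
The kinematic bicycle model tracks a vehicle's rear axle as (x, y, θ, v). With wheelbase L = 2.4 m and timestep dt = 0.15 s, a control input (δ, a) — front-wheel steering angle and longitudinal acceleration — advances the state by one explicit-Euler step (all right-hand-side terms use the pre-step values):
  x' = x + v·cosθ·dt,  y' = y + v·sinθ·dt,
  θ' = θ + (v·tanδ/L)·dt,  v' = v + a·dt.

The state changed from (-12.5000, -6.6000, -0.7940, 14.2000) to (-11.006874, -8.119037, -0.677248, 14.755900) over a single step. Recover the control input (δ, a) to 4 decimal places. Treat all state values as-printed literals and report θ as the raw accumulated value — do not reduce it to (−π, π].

a = (v'−v)/dt = (0.555900)/0.15 = 3.7060
Δθ = θ'−θ = 0.116752;  (v·dt/L) = 14.2000·0.15/2.4 = 0.887500
tan δ = Δθ·L/(v·dt) = 0.131552  →  δ = 0.1308

δ = 0.1308, a = 3.7060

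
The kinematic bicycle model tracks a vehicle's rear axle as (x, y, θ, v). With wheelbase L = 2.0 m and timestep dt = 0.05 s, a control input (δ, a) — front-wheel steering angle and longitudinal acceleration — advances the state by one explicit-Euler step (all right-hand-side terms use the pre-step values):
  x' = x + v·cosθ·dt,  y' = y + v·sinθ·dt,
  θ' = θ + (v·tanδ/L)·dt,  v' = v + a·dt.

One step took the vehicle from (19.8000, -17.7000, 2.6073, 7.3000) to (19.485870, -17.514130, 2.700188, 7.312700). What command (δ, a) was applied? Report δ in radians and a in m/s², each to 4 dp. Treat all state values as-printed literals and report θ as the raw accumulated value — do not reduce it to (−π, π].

a = (v'−v)/dt = (0.012700)/0.05 = 0.2540
Δθ = θ'−θ = 0.092888;  (v·dt/L) = 7.3000·0.05/2.0 = 0.182500
tan δ = Δθ·L/(v·dt) = 0.508975  →  δ = 0.4708

δ = 0.4708, a = 0.2540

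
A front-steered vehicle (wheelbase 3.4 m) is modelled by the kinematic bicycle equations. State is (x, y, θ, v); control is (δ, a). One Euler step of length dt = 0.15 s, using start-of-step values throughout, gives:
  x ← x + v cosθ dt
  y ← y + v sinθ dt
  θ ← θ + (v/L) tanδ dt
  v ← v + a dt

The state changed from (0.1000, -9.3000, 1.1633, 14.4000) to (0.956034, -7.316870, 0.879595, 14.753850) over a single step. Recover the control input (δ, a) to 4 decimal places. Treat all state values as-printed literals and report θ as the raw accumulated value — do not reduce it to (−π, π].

a = (v'−v)/dt = (0.353850)/0.15 = 2.3590
Δθ = θ'−θ = -0.283705;  (v·dt/L) = 14.4000·0.15/3.4 = 0.635294
tan δ = Δθ·L/(v·dt) = -0.446573  →  δ = -0.4200

δ = -0.4200, a = 2.3590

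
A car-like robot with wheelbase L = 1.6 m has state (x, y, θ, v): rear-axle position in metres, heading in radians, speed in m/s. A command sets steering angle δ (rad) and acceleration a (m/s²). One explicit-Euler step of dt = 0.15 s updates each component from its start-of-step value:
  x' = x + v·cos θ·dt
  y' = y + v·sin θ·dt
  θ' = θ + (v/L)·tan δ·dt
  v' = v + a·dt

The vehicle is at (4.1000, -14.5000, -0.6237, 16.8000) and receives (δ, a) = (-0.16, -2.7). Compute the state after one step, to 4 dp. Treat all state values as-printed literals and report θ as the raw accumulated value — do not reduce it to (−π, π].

(6.1455, -15.9718, -0.8779, 16.3950)

x' = 4.1000 + 16.8000·cos(-0.6237)·0.15 = 6.1455
y' = -14.5000 + 16.8000·sin(-0.6237)·0.15 = -15.9718
θ' = -0.6237 + (16.8000/1.6)·tan(-0.16)·0.15 = -0.8779
v' = 16.8000 − 2.7000·0.15 = 16.3950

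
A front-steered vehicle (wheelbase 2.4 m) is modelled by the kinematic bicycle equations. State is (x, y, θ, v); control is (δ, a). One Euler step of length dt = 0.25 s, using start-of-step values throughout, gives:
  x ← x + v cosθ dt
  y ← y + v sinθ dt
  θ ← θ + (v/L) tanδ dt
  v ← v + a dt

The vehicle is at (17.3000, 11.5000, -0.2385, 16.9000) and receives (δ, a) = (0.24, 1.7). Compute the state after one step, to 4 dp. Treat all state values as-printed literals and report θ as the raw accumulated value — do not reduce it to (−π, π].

x' = 17.3000 + 16.9000·cos(-0.2385)·0.25 = 21.4054
y' = 11.5000 + 16.9000·sin(-0.2385)·0.25 = 10.5019
θ' = -0.2385 + (16.9000/2.4)·tan(0.24)·0.25 = 0.1923
v' = 16.9000 + 1.7000·0.25 = 17.3250

(21.4054, 10.5019, 0.1923, 17.3250)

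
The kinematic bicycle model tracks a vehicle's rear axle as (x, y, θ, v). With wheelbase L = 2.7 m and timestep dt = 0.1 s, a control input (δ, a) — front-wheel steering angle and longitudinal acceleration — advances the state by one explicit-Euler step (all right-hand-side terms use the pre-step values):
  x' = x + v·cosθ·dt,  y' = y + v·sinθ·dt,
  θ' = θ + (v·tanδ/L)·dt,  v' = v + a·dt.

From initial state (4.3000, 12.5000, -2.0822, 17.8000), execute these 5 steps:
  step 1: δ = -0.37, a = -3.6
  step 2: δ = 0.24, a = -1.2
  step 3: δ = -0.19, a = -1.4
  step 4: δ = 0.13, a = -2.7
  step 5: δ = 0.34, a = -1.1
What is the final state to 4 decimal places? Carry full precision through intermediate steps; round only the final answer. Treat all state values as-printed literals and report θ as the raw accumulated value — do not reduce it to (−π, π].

(-0.9435, 5.6472, -1.9985, 16.8000)

after step 1 (δ=-0.37, a=-3.6): (3.428865, 10.947736, -2.337902, 17.440000)
after step 2 (δ=0.24, a=-1.2): (2.218433, 9.692192, -2.179834, 17.320000)
after step 3 (δ=-0.19, a=-1.4): (1.227594, 8.271607, -2.303203, 17.180000)
after step 4 (δ=0.13, a=-2.7): (0.078834, 6.994158, -2.220015, 16.910000)
after step 5 (δ=0.34, a=-1.1): (-0.943484, 5.647182, -1.998471, 16.800000)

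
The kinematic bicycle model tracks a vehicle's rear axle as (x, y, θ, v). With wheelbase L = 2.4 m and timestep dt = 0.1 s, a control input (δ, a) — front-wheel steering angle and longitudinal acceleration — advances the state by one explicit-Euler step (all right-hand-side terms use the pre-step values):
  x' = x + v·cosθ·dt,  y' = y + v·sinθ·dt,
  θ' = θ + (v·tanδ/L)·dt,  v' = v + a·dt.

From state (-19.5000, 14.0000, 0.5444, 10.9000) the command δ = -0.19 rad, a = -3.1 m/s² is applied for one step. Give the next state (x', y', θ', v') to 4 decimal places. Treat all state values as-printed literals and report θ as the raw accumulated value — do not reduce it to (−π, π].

x' = -19.5000 + 10.9000·cos(0.5444)·0.1 = -18.5676
y' = 14.0000 + 10.9000·sin(0.5444)·0.1 = 14.5645
θ' = 0.5444 + (10.9000/2.4)·tan(-0.19)·0.1 = 0.4571
v' = 10.9000 − 3.1000·0.1 = 10.5900

(-18.5676, 14.5645, 0.4571, 10.5900)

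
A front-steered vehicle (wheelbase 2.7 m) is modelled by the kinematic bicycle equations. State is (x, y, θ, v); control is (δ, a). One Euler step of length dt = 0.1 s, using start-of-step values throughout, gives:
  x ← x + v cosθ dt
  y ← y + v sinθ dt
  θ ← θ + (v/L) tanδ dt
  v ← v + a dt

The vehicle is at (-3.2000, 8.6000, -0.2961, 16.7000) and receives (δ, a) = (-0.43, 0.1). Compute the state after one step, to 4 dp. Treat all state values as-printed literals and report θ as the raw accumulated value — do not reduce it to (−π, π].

x' = -3.2000 + 16.7000·cos(-0.2961)·0.1 = -1.6027
y' = 8.6000 + 16.7000·sin(-0.2961)·0.1 = 8.1127
θ' = -0.2961 + (16.7000/2.7)·tan(-0.43)·0.1 = -0.5798
v' = 16.7000 + 0.1000·0.1 = 16.7100

(-1.6027, 8.1127, -0.5798, 16.7100)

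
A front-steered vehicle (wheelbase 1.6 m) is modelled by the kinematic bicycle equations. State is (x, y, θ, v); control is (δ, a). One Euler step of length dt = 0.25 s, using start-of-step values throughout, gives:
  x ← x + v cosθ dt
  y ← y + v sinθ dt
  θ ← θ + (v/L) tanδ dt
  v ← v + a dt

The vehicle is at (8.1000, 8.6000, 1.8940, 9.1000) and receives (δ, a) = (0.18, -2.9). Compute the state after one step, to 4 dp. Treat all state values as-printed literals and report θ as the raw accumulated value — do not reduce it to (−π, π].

(7.3774, 10.7572, 2.1527, 8.3750)

x' = 8.1000 + 9.1000·cos(1.8940)·0.25 = 7.3774
y' = 8.6000 + 9.1000·sin(1.8940)·0.25 = 10.7572
θ' = 1.8940 + (9.1000/1.6)·tan(0.18)·0.25 = 2.1527
v' = 9.1000 − 2.9000·0.25 = 8.3750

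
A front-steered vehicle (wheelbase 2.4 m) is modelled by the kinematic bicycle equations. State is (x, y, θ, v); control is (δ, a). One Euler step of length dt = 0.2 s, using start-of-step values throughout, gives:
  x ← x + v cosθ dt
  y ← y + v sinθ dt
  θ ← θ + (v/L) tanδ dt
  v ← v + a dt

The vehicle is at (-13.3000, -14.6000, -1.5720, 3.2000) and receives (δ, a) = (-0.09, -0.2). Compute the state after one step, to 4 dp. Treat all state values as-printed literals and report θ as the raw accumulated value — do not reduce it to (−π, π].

(-13.3008, -15.2400, -1.5961, 3.1600)

x' = -13.3000 + 3.2000·cos(-1.5720)·0.2 = -13.3008
y' = -14.6000 + 3.2000·sin(-1.5720)·0.2 = -15.2400
θ' = -1.5720 + (3.2000/2.4)·tan(-0.09)·0.2 = -1.5961
v' = 3.2000 − 0.2000·0.2 = 3.1600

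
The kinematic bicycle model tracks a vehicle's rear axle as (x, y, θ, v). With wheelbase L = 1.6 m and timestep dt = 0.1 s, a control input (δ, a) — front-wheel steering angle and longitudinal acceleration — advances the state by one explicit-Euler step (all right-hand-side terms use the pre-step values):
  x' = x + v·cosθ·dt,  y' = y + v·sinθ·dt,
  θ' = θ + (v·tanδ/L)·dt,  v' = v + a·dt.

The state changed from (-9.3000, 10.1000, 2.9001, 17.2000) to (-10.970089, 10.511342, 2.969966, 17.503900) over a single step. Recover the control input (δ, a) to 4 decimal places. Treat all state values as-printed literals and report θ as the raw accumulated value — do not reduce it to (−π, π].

a = (v'−v)/dt = (0.303900)/0.1 = 3.0390
Δθ = θ'−θ = 0.069866;  (v·dt/L) = 17.2000·0.1/1.6 = 1.075000
tan δ = Δθ·L/(v·dt) = 0.064992  →  δ = 0.0649

δ = 0.0649, a = 3.0390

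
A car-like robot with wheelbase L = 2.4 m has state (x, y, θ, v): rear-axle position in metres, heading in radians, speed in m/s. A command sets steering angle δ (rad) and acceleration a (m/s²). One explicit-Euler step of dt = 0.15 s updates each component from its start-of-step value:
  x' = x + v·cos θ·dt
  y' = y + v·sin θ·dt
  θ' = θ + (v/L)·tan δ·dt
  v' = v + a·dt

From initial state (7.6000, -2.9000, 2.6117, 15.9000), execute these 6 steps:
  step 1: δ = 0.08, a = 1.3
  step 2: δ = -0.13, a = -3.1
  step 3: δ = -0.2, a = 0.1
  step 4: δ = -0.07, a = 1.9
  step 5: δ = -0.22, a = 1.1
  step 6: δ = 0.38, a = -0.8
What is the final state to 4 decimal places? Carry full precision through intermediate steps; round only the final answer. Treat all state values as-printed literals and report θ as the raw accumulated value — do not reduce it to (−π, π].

(-2.9963, 6.2058, 2.4724, 15.9750)

after step 1 (δ=0.08, a=1.3): (5.542076, -1.694524, 2.691370, 16.095000)
after step 2 (δ=-0.13, a=-3.1): (3.368405, -0.643924, 2.559856, 15.630000)
after step 3 (δ=-0.2, a=0.1): (1.409552, 0.644321, 2.361834, 15.645000)
after step 4 (δ=-0.07, a=1.9): (-0.259183, 2.294339, 2.293275, 15.930000)
after step 5 (δ=-0.22, a=1.1): (-1.839231, 4.086867, 2.070634, 16.095000)
after step 6 (δ=0.38, a=-0.8): (-2.996340, 6.205759, 2.472418, 15.975000)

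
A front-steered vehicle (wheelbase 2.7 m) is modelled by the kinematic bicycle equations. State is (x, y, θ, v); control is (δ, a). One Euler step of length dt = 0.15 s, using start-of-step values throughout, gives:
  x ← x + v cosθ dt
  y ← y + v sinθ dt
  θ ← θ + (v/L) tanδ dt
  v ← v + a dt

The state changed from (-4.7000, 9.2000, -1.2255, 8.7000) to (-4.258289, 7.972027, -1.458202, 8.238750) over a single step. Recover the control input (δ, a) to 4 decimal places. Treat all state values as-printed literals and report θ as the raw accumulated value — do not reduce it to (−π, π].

a = (v'−v)/dt = (-0.461250)/0.15 = -3.0750
Δθ = θ'−θ = -0.232702;  (v·dt/L) = 8.7000·0.15/2.7 = 0.483333
tan δ = Δθ·L/(v·dt) = -0.481452  →  δ = -0.4487

δ = -0.4487, a = -3.0750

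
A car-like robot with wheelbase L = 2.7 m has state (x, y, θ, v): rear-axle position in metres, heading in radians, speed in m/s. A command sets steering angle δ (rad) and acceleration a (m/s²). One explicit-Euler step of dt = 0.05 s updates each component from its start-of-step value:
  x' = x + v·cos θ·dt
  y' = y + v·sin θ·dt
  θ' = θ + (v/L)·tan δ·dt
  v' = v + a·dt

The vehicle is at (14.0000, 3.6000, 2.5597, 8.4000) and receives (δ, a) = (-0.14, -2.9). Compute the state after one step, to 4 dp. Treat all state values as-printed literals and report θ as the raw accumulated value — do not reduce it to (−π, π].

x' = 14.0000 + 8.4000·cos(2.5597)·0.05 = 13.6491
y' = 3.6000 + 8.4000·sin(2.5597)·0.05 = 3.8308
θ' = 2.5597 + (8.4000/2.7)·tan(-0.14)·0.05 = 2.5378
v' = 8.4000 − 2.9000·0.05 = 8.2550

(13.6491, 3.8308, 2.5378, 8.2550)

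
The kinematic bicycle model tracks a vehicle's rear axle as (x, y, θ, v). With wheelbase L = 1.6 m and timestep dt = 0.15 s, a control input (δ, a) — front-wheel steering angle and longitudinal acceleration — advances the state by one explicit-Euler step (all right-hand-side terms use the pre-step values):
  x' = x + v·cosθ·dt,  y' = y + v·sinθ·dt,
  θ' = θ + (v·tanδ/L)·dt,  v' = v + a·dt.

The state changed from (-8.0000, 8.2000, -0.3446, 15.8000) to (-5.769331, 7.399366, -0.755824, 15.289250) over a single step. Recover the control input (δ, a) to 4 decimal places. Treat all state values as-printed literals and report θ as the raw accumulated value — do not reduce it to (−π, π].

δ = -0.2708, a = -3.4050

a = (v'−v)/dt = (-0.510750)/0.15 = -3.4050
Δθ = θ'−θ = -0.411224;  (v·dt/L) = 15.8000·0.15/1.6 = 1.481250
tan δ = Δθ·L/(v·dt) = -0.277620  →  δ = -0.2708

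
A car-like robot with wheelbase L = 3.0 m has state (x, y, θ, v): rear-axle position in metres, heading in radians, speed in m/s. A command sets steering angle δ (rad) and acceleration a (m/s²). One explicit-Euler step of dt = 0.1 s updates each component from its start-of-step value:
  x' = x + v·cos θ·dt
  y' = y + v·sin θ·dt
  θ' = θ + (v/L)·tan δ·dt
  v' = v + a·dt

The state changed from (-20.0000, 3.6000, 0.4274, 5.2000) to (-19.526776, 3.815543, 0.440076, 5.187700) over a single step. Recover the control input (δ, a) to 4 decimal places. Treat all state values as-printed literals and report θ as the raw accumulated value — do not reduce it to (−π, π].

δ = 0.0730, a = -0.1230

a = (v'−v)/dt = (-0.012300)/0.1 = -0.1230
Δθ = θ'−θ = 0.012676;  (v·dt/L) = 5.2000·0.1/3.0 = 0.173333
tan δ = Δθ·L/(v·dt) = 0.073131  →  δ = 0.0730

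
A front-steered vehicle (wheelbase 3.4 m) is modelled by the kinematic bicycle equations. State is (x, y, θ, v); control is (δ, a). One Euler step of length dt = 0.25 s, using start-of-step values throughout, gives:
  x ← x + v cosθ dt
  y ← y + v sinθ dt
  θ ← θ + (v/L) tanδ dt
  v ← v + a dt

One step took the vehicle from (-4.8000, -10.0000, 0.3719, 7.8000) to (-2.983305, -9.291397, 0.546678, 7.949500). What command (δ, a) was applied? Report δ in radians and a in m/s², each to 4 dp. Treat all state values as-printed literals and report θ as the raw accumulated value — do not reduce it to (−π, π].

a = (v'−v)/dt = (0.149500)/0.25 = 0.5980
Δθ = θ'−θ = 0.174778;  (v·dt/L) = 7.8000·0.25/3.4 = 0.573529
tan δ = Δθ·L/(v·dt) = 0.304741  →  δ = 0.2958

δ = 0.2958, a = 0.5980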